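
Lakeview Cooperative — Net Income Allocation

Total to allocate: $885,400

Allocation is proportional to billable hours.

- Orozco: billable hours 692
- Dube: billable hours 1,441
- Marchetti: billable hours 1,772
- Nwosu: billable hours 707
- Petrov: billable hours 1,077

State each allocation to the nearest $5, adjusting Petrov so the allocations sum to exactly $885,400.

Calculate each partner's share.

Orozco: $107,700 · Dube: $224,270 · Marchetti: $275,785 · Nwosu: $110,035 · Petrov: $167,610

Sum of billable hours: 5,689.
Pro-rata amounts: Orozco 692/5,689 × $885,400 = 107,698.51; Dube 1,441/5,689 × $885,400 = 224,268.13; Marchetti 1,772/5,689 × $885,400 = 275,782.88; Nwosu 707/5,689 × $885,400 = 110,033.01; Petrov 1,077/5,689 × $885,400 = 167,617.47.
Rounded to nearest $5: Orozco $107,700; Dube $224,270; Marchetti $275,785; Nwosu $110,035; Petrov $167,615. Sum = $885,405.
Difference $885,400 − $885,405 = −$5 applied to Petrov: Petrov becomes $167,610.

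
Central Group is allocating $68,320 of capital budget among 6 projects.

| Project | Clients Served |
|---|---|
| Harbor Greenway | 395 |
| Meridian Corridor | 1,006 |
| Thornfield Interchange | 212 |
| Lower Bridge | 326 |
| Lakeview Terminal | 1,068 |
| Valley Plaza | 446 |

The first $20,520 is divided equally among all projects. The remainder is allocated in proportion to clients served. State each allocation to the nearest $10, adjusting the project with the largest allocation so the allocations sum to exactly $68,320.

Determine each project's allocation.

$20,520 shared equally gives $3,420 per project.
Remainder $47,800 by clients served (total 3,453): Harbor Greenway 5,468.00 → $5,470; Meridian Corridor 13,926.09 → $13,930; Thornfield Interchange 2,934.72 → $2,930; Lower Bridge 4,512.83 → $4,510; Lakeview Terminal 14,784.36 → $14,780; Valley Plaza 6,173.99 → $6,170.
Rounding difference +$10 on remainder applied to Lakeview Terminal.
Totals: Harbor Greenway $3,420 + $5,470 = $8,890; Meridian Corridor $3,420 + $13,930 = $17,350; Thornfield Interchange $3,420 + $2,930 = $6,350; Lower Bridge $3,420 + $4,510 = $7,930; Lakeview Terminal $3,420 + $14,790 = $18,210; Valley Plaza $3,420 + $6,170 = $9,590.

Harbor Greenway: $8,890; Meridian Corridor: $17,350; Thornfield Interchange: $6,350; Lower Bridge: $7,930; Lakeview Terminal: $18,210; Valley Plaza: $9,590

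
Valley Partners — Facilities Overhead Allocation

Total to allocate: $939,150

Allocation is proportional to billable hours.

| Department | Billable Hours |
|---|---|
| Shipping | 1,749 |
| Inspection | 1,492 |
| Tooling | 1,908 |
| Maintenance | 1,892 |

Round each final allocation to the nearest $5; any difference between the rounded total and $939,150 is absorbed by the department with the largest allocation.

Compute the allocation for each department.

Shipping: $233,285 · Inspection: $199,005 · Tooling: $254,500 · Maintenance: $252,360

Billable hours total: 7,041.
Raw shares: Shipping 1,749/7,041 × $939,150 = 233,286.94; Inspection 1,492/7,041 × $939,150 = 199,007.499; Tooling 1,908/7,041 × $939,150 = 254,494.84; Maintenance 1,892/7,041 × $939,150 = 252,360.72.
At nearest $5: Shipping $233,285; Inspection $199,005; Tooling $254,495; Maintenance $252,360. Sum = $939,145.
Difference $939,150 − $939,145 = +$5 applied to largest allocation (Tooling): Tooling becomes $254,500.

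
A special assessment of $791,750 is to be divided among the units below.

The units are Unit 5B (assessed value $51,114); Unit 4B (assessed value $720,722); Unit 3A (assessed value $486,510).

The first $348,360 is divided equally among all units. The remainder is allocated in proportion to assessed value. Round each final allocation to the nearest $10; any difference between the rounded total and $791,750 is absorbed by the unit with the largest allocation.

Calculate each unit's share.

$348,360 shared equally gives $116,120 per unit.
Remainder $443,390 by assessed value (total 1,258,346): Unit 5B 18,010.50 → $18,010; Unit 4B 253,953.15 → $253,950; Unit 3A 171,426.36 → $171,430.
Totals: Unit 5B $116,120 + $18,010 = $134,130; Unit 4B $116,120 + $253,950 = $370,070; Unit 3A $116,120 + $171,430 = $287,550.

Unit 5B: $134,130; Unit 4B: $370,070; Unit 3A: $287,550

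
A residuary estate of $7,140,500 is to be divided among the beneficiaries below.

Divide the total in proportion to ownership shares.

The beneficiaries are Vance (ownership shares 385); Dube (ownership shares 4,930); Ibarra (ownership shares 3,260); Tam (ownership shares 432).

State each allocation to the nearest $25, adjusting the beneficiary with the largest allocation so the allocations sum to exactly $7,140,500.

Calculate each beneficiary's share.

Ownership shares total: 9,007.
Proportional shares: Vance 385/9,007 × $7,140,500 = 305,217.33; Dube 4,930/9,007 × $7,140,500 = 3,908,367.38; Ibarra 3,260/9,007 × $7,140,500 = 2,584,437.66; Tam 432/9,007 × $7,140,500 = 342,477.63.
Rounded to nearest $25: Vance $305,225; Dube $3,908,375; Ibarra $2,584,450; Tam $342,475. Sum = $7,140,525.
Difference $7,140,500 − $7,140,525 = −$25 applied to largest allocation (Dube): Dube becomes $3,908,350.

Vance: $305,225 | Dube: $3,908,350 | Ibarra: $2,584,450 | Tam: $342,475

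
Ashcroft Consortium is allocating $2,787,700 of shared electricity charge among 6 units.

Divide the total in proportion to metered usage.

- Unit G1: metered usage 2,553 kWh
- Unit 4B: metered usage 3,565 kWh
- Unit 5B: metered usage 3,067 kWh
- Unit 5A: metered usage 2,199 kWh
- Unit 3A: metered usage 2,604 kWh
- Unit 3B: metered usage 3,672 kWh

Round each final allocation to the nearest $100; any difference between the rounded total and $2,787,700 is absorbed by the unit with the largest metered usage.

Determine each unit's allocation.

Sum of metered usage: 17,660.
Proportional shares: Unit G1 2,553/17,660 × $2,787,700 = 403,001.02; Unit 4B 3,565/17,660 × $2,787,700 = 562,749.18; Unit 5B 3,067/17,660 × $2,787,700 = 484,137.93; Unit 5A 2,199/17,660 × $2,787,700 = 347,120.74; Unit 3A 2,604/17,660 × $2,787,700 = 411,051.57; Unit 3B 3,672/17,660 × $2,787,700 = 579,639.55.
At nearest $100: Unit G1 $403,000; Unit 4B $562,700; Unit 5B $484,100; Unit 5A $347,100; Unit 3A $411,100; Unit 3B $579,600. Sum = $2,787,600.
Difference $2,787,700 − $2,787,600 = +$100 applied to largest metered usage (Unit 3B): Unit 3B becomes $579,700.

Unit G1: $403,000 | Unit 4B: $562,700 | Unit 5B: $484,100 | Unit 5A: $347,100 | Unit 3A: $411,100 | Unit 3B: $579,700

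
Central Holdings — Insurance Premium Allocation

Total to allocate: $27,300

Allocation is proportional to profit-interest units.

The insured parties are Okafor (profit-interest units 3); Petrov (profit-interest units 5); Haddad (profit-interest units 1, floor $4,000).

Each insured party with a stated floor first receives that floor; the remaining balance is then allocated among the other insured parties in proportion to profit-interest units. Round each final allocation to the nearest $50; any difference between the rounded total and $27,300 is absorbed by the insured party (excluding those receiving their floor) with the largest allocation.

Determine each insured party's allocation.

Fund the minimums — Haddad $4,000. Balance $23,300.
Balance split over remaining profit-interest units 8: Okafor 8,737.50 → $8,750; Petrov 14,562.50 → $14,550.

Okafor: $8,750 · Petrov: $14,550 · Haddad: $4,000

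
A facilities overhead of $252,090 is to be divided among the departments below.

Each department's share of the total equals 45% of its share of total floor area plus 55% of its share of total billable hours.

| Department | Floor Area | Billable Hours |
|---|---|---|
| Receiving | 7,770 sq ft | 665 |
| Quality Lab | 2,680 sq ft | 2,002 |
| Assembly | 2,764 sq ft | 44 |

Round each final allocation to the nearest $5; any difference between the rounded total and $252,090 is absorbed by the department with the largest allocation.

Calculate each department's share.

Totals — floor area 13,214, billable hours 2,711.
Composite weights (45% floor area + 55% billable hours): Receiving 0.3995; Quality Lab 0.4974; Assembly 0.1031.
Raw shares: Receiving 100,714.75; Quality Lab 125,396.35; Assembly 25,978.89.
Rounded to nearest $5: Receiving $100,715; Quality Lab $125,395; Assembly $25,980. Sum = $252,090.
Rounded total matches; no reconciliation needed.

Receiving: $100,715 · Quality Lab: $125,395 · Assembly: $25,980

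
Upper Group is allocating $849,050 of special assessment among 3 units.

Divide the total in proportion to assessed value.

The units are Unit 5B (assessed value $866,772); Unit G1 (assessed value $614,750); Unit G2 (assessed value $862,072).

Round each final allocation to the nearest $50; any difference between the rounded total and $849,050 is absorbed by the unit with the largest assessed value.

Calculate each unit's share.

Assessed value total: 2,343,594.
Pro-rata amounts: Unit 5B 866,772/2,343,594 × $849,050 = 314,018.88; Unit G1 614,750/2,343,594 × $849,050 = 222,714.98; Unit G2 862,072/2,343,594 × $849,050 = 312,316.14.
At nearest $50: Unit 5B $314,000; Unit G1 $222,700; Unit G2 $312,300. Sum = $849,000.
Difference $849,050 − $849,000 = +$50 applied to largest assessed value (Unit 5B): Unit 5B becomes $314,050.

Unit 5B: $314,050 · Unit G1: $222,700 · Unit G2: $312,300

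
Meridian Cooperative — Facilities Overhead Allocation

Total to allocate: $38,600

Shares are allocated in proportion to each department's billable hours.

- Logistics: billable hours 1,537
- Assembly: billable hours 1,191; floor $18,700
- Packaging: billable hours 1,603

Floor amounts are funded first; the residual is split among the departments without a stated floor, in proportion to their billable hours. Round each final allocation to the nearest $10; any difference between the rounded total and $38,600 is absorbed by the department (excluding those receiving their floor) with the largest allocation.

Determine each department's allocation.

Fund the minimums — Assembly $18,700. Remaining pool $19,900.
Remaining pool split over remaining billable hours 3,140: Logistics 9,740.86 → $9,740; Packaging 10,159.14 → $10,160.

Logistics: $9,740 · Assembly: $18,700 · Packaging: $10,160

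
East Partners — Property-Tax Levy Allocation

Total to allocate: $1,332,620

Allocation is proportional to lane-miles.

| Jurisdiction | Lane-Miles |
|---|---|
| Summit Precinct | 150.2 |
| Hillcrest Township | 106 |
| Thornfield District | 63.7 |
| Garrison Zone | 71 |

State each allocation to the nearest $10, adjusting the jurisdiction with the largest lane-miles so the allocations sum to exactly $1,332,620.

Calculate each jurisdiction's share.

Combined lane-miles = 390.9.
Raw shares: Summit Precinct 150.2/390.9 × $1,332,620 = 512,047.90; Hillcrest Township 106/390.9 × $1,332,620 = 361,365.36; Thornfield District 63.7/390.9 × $1,332,620 = 217,160.13; Garrison Zone 71/390.9 × $1,332,620 = 242,046.61.
After rounding ($10): Summit Precinct $512,050; Hillcrest Township $361,370; Thornfield District $217,160; Garrison Zone $242,050. Sum = $1,332,630.
Difference $1,332,620 − $1,332,630 = −$10 applied to largest lane-miles (Summit Precinct): Summit Precinct becomes $512,040.

Summit Precinct: $512,040 · Hillcrest Township: $361,370 · Thornfield District: $217,160 · Garrison Zone: $242,050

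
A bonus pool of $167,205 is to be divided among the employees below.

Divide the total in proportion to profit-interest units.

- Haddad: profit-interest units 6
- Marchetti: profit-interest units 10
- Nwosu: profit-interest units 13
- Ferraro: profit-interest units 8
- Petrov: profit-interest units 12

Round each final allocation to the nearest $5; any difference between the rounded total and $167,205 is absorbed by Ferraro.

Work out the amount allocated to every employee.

Profit-interest units total: 49.
Unrounded shares: Haddad 6/49 × $167,205 = 20,474.08; Marchetti 10/49 × $167,205 = 34,123.47; Nwosu 13/49 × $167,205 = 44,360.51; Ferraro 8/49 × $167,205 = 27,298.78; Petrov 12/49 × $167,205 = 40,948.16.
After rounding ($5): Haddad $20,475; Marchetti $34,125; Nwosu $44,360; Ferraro $27,300; Petrov $40,950. Sum = $167,210.
Difference $167,205 − $167,210 = −$5 applied to Ferraro: Ferraro becomes $27,295.

Haddad: $20,475 · Marchetti: $34,125 · Nwosu: $44,360 · Ferraro: $27,295 · Petrov: $40,950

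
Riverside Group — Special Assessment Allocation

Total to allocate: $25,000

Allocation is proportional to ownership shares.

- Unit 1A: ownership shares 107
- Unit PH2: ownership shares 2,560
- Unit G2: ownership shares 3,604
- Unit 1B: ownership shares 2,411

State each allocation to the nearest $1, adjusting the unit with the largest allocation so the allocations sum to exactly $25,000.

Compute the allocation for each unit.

Ownership shares total: 8,682.
Pro-rata amounts: Unit 1A 107/8,682 × $25,000 = 308.11; Unit PH2 2,560/8,682 × $25,000 = 7,371.57; Unit G2 3,604/8,682 × $25,000 = 10,377.79; Unit 1B 2,411/8,682 × $25,000 = 6,942.52.
After rounding ($1): Unit 1A $308; Unit PH2 $7,372; Unit G2 $10,378; Unit 1B $6,943. Sum = $25,001.
Difference $25,000 − $25,001 = −$1 applied to largest allocation (Unit G2): Unit G2 becomes $10,377.

Unit 1A: $308 · Unit PH2: $7,372 · Unit G2: $10,377 · Unit 1B: $6,943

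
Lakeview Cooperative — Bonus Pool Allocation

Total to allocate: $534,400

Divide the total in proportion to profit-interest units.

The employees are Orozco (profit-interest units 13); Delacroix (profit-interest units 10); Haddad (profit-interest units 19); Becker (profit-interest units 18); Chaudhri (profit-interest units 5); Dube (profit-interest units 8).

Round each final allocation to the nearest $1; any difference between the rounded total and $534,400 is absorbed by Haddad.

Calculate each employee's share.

Orozco: $95,167 · Delacroix: $73,205 · Haddad: $139,091 · Becker: $131,770 · Chaudhri: $36,603 · Dube: $58,564

Sum of profit-interest units: 73.
Pro-rata amounts: Orozco 13/73 × $534,400 = 95,167.12; Delacroix 10/73 × $534,400 = 73,205.48; Haddad 19/73 × $534,400 = 139,090.41; Becker 18/73 × $534,400 = 131,769.86; Chaudhri 5/73 × $534,400 = 36,602.74; Dube 8/73 × $534,400 = 58,564.38.
After rounding ($1): Orozco $95,167; Delacroix $73,205; Haddad $139,090; Becker $131,770; Chaudhri $36,603; Dube $58,564. Sum = $534,399.
Difference $534,400 − $534,399 = +$1 applied to Haddad: Haddad becomes $139,091.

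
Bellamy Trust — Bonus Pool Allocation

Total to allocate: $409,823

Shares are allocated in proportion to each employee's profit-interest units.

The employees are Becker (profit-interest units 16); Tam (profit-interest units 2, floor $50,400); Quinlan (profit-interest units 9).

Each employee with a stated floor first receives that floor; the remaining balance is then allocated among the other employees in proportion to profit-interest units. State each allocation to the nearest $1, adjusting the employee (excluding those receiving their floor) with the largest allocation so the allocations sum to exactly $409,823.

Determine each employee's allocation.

Becker: $230,031; Tam: $50,400; Quinlan: $129,392

Minimums first: Tam $50,400. Remaining pool $359,423.
Remaining pool split over remaining profit-interest units 25: Becker 230,030.72 → $230,031; Quinlan 129,392.28 → $129,392.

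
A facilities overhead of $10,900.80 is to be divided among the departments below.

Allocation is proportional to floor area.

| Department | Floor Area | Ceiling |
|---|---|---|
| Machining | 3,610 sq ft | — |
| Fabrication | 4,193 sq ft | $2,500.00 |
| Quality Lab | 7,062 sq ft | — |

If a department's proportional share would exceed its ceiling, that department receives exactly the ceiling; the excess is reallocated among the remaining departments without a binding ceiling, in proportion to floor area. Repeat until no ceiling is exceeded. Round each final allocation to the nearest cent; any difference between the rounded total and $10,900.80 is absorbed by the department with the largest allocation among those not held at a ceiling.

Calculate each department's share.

Machining: $2,841.72 | Fabrication: $2,500.00 | Quality Lab: $5,559.08

Combined floor area = 14,865.
Proportional shares (ignoring caps): Machining 2,647.2848; Fabrication 3,074.8103; Quality Lab 5,178.70498.
Capped: Fabrication ($2,500.00); balance $8,400.80 reallocated over remaining floor area 10,672.
Remaining shares: Machining 2,841.7249 → $2,841.72; Quality Lab 5,559.0751 → $5,559.08.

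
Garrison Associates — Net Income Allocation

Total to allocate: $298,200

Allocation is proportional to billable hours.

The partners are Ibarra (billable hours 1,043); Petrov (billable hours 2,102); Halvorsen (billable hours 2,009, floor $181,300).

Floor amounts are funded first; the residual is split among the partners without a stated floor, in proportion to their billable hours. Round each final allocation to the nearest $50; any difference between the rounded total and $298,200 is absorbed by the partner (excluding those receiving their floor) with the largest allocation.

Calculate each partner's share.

Ibarra: $38,750 · Petrov: $78,150 · Halvorsen: $181,300

Fund the minimums — Halvorsen $181,300. Remaining pool $116,900.
Remaining pool split over remaining billable hours 3,145: Ibarra 38,768.43 → $38,750; Petrov 78,131.57 → $78,150.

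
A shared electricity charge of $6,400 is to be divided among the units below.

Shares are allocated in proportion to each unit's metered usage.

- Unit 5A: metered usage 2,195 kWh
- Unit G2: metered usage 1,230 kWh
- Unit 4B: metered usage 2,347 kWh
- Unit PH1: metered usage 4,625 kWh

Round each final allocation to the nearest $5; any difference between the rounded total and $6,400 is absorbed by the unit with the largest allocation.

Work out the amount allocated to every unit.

Unit 5A: $1,350; Unit G2: $755; Unit 4B: $1,445; Unit PH1: $2,850

Metered usage total: 10,397.
Raw shares: Unit 5A 2,195/10,397 × $6,400 = 1,351.16; Unit G2 1,230/10,397 × $6,400 = 757.14; Unit 4B 2,347/10,397 × $6,400 = 1,444.72; Unit PH1 4,625/10,397 × $6,400 = 2,846.98.
At nearest $5: Unit 5A $1,350; Unit G2 $755; Unit 4B $1,445; Unit PH1 $2,845. Sum = $6,395.
Difference $6,400 − $6,395 = +$5 applied to largest allocation (Unit PH1): Unit PH1 becomes $2,850.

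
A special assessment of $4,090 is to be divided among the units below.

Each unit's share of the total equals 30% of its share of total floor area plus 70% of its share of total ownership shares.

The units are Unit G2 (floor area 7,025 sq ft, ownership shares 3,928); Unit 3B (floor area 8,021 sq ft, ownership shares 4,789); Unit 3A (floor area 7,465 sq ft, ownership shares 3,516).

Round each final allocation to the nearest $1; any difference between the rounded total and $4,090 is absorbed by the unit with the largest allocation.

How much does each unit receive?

Floor area total 22,511; ownership shares total 12,233.
Blended shares (30% floor area + 70% ownership shares): Unit G2 0.3184; Unit 3B 0.3809; Unit 3A 0.3007.
Pro-rata amounts: Unit G2 1,302.21; Unit 3B 1,558.01; Unit 3A 1,229.77.
At nearest $1: Unit G2 $1,302; Unit 3B $1,558; Unit 3A $1,230. Sum = $4,090.
Sum already equals the total — no adjustment.

Unit G2: $1,302 · Unit 3B: $1,558 · Unit 3A: $1,230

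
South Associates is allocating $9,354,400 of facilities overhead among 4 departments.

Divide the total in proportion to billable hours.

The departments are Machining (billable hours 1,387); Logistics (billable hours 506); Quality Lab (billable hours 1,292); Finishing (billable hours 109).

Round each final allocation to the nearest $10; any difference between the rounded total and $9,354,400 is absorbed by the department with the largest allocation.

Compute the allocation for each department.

Total billable hours = 3,294.
Raw shares: Machining 1,387/3,294 × $9,354,400 = 3,938,844.20; Logistics 506/3,294 × $9,354,400 = 1,436,953.98; Quality Lab 1,292/3,294 × $9,354,400 = 3,669,060.35; Finishing 109/3,294 × $9,354,400 = 309,541.47.
After rounding ($10): Machining $3,938,840; Logistics $1,436,950; Quality Lab $3,669,060; Finishing $309,540. Sum = $9,354,390.
Difference $9,354,400 − $9,354,390 = +$10 applied to largest allocation (Machining): Machining becomes $3,938,850.

Machining: $3,938,850 · Logistics: $1,436,950 · Quality Lab: $3,669,060 · Finishing: $309,540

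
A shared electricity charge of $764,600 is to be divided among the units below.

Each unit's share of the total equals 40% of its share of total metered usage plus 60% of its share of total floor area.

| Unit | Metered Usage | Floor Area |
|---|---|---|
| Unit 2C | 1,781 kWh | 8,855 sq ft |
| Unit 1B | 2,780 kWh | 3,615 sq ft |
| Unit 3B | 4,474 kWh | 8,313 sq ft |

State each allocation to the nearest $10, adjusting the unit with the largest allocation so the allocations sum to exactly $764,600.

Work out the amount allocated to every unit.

Metered usage total 9,035; floor area total 20,783.
Composite weights (40% metered usage + 60% floor area): Unit 2C 0.3345; Unit 1B 0.2274; Unit 3B 0.4381.
Unrounded shares: Unit 2C 255,751.48; Unit 1B 173,901.44; Unit 3B 334,947.08.
At nearest $10: Unit 2C $255,750; Unit 1B $173,900; Unit 3B $334,950. Sum = $764,600.
Sum already equals the total — no adjustment.

Unit 2C: $255,750; Unit 1B: $173,900; Unit 3B: $334,950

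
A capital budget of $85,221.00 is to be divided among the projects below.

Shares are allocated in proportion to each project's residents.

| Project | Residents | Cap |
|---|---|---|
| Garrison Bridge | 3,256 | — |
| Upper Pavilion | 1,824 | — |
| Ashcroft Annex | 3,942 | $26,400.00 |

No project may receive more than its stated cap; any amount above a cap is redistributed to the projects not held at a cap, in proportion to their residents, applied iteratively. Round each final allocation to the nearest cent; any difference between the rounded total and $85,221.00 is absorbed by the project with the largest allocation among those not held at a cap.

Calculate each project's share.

Garrison Bridge: $37,701.02; Upper Pavilion: $21,119.98; Ashcroft Annex: $26,400.00

Sum of residents: 9,022.
Proportional shares (ignoring caps): Garrison Bridge 30,755.8830; Upper Pavilion 17,229.3398; Ashcroft Annex 37,235.7772.
Capped: Ashcroft Annex ($26,400.00); balance $58,821.00 reallocated over remaining residents 5,080.
Shares after redistribution: Garrison Bridge 37,701.0189 → $37,701.02; Upper Pavilion 21,119.9811 → $21,119.98.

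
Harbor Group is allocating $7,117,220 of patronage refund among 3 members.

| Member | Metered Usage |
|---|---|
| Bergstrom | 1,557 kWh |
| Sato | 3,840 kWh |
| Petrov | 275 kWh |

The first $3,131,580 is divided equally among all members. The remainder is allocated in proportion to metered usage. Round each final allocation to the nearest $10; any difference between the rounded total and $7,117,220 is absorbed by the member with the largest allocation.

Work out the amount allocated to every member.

Bergstrom: $2,137,940 | Sato: $3,742,180 | Petrov: $1,237,100

$3,131,580 shared equally gives $1,043,860 per member.
Remainder $3,985,640 by metered usage (total 5,672): Bergstrom 1,094,083.48 → $1,094,080; Sato 2,698,317.63 → $2,698,320; Petrov 193,238.89 → $193,240.
Totals: Bergstrom $1,043,860 + $1,094,080 = $2,137,940; Sato $1,043,860 + $2,698,320 = $3,742,180; Petrov $1,043,860 + $193,240 = $1,237,100.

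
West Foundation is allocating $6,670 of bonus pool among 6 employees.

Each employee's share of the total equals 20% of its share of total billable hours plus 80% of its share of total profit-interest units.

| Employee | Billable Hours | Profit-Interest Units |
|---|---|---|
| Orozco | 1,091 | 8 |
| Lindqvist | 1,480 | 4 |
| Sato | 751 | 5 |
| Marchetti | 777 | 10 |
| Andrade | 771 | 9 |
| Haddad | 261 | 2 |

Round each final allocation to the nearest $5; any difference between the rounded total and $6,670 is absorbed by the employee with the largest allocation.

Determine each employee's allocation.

Totals — billable hours 5,131, profit-interest units 38.
Blended shares (20% billable hours + 80% profit-interest units): Orozco 0.2109; Lindqvist 0.1419; Sato 0.1345; Marchetti 0.2408; Andrade 0.2195; Haddad 0.0523.
Pro-rata amounts: Orozco 1,407.02; Lindqvist 946.47; Sato 897.36; Marchetti 1,606.22; Andrade 1,464.24; Haddad 348.70.
Rounded to nearest $5: Orozco $1,405; Lindqvist $945; Sato $895; Marchetti $1,605; Andrade $1,465; Haddad $350. Sum = $6,665.
Difference $6,670 − $6,665 = +$5 applied to largest allocation (Marchetti): Marchetti becomes $1,610.

Orozco: $1,405 · Lindqvist: $945 · Sato: $895 · Marchetti: $1,610 · Andrade: $1,465 · Haddad: $350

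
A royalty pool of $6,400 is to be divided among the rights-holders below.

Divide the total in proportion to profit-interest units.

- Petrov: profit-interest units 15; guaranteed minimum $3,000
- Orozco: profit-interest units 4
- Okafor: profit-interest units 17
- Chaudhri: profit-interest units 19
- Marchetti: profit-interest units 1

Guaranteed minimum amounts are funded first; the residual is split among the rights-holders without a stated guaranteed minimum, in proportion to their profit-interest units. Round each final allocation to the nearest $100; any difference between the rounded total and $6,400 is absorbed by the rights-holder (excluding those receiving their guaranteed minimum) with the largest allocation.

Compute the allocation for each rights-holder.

Fund the minimums — Petrov $3,000. Remaining pool $3,400.
Remaining pool split over remaining profit-interest units 41: Orozco 331.71 → $300; Okafor 1,409.76 → $1,400; Chaudhri 1,575.61 → $1,600; Marchetti 82.93 → $100.

Petrov: $3,000; Orozco: $300; Okafor: $1,400; Chaudhri: $1,600; Marchetti: $100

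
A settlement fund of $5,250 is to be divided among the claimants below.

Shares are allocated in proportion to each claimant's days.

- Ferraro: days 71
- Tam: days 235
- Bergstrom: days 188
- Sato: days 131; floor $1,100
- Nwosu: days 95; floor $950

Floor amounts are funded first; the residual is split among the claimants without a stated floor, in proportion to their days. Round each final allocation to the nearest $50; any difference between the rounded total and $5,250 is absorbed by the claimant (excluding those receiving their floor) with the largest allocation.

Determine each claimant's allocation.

Fund the minimums — Sato $1,100; Nwosu $950. Remaining pool $3,200.
Remaining pool split over remaining days 494: Ferraro 459.92 → $450; Tam 1,522.27 → $1,500; Bergstrom 1,217.81 → $1,200.
Rounding difference +$50 applied to Tam → $1,550.

Ferraro: $450; Tam: $1,550; Bergstrom: $1,200; Sato: $1,100; Nwosu: $950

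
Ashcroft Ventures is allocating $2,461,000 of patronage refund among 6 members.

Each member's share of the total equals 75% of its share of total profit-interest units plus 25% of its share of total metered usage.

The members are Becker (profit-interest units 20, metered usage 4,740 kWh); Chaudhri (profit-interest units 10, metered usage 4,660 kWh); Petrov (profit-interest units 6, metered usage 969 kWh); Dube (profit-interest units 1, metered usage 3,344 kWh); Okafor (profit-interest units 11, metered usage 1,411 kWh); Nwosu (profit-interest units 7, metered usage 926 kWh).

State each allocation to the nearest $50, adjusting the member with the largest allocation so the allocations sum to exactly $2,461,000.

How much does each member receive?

Profit-interest units total 55; metered usage total 16,050.
Combined weights (75% profit-interest units + 25% metered usage): Becker 0.3466; Chaudhri 0.2089; Petrov 0.0969; Dube 0.0657; Okafor 0.1720; Nwosu 0.1099.
Unrounded shares: Becker 852,881.82; Chaudhri 514,224.24; Petrov 238,499.55; Dube 161,745.76; Okafor 423,238.33; Nwosu 270,410.30.
At nearest $50: Becker $852,900; Chaudhri $514,200; Petrov $238,500; Dube $161,750; Okafor $423,250; Nwosu $270,400. Sum = $2,461,000.
No rounding difference to absorb.

Becker: $852,900 · Chaudhri: $514,200 · Petrov: $238,500 · Dube: $161,750 · Okafor: $423,250 · Nwosu: $270,400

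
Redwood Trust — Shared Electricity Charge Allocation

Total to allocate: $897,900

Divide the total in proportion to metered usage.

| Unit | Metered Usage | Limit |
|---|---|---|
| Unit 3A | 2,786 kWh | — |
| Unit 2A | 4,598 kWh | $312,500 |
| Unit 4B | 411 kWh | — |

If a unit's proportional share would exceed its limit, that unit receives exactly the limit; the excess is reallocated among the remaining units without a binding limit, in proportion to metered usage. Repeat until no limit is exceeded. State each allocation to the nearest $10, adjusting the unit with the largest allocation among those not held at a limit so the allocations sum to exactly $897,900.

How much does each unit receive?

Sum of metered usage: 7,795.
Proportional shares (ignoring caps): Unit 3A 320,917.18; Unit 2A 529,640.05; Unit 4B 47,342.77.
Capped: Unit 2A ($312,500); balance $585,400 reallocated over remaining metered usage 3,197.
Redistributed shares: Unit 3A 510,142.13 → $510,140; Unit 4B 75,257.87 → $75,260.

Unit 3A: $510,140 · Unit 2A: $312,500 · Unit 4B: $75,260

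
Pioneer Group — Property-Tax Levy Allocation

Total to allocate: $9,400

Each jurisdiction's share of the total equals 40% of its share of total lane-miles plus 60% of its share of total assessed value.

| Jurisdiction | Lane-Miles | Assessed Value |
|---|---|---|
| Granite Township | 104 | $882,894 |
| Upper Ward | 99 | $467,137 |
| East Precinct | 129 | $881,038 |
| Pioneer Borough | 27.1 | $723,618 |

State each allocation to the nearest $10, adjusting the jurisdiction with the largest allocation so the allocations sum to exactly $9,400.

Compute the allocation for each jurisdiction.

Granite Township: $2,770; Upper Ward: $1,930; East Precinct: $3,030; Pioneer Borough: $1,670

Totals — lane-miles 359.1, assessed value 2,954,687.
Combined weights (40% lane-miles + 60% assessed value): Granite Township 0.2951; Upper Ward 0.2051; East Precinct 0.3226; Pioneer Borough 0.1771.
Pro-rata amounts: Granite Township 2,774.24; Upper Ward 1,928.28; East Precinct 3,032.46; Pioneer Borough 1,665.02.
After rounding ($10): Granite Township $2,770; Upper Ward $1,930; East Precinct $3,030; Pioneer Borough $1,670. Sum = $9,400.
Sum already equals the total — no adjustment.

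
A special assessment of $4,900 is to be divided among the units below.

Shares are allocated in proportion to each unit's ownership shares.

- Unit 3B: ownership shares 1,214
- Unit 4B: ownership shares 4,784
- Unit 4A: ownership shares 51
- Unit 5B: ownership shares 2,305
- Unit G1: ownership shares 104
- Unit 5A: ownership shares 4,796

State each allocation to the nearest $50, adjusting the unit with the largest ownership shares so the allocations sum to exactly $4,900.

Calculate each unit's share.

Ownership shares total: 13,254.
Raw shares: Unit 3B 1,214/13,254 × $4,900 = 448.82; Unit 4B 4,784/13,254 × $4,900 = 1,768.64; Unit 4A 51/13,254 × $4,900 = 18.85; Unit 5B 2,305/13,254 × $4,900 = 852.16; Unit G1 104/13,254 × $4,900 = 38.45; Unit 5A 4,796/13,254 × $4,900 = 1,773.08.
After rounding ($50): Unit 3B $450; Unit 4B $1,750; Unit 4A $0; Unit 5B $850; Unit G1 $50; Unit 5A $1,750. Sum = $4,850.
Difference $4,900 − $4,850 = +$50 applied to largest ownership shares (Unit 5A): Unit 5A becomes $1,800.

Unit 3B: $450 · Unit 4B: $1,750 · Unit 4A: $0 · Unit 5B: $850 · Unit G1: $50 · Unit 5A: $1,800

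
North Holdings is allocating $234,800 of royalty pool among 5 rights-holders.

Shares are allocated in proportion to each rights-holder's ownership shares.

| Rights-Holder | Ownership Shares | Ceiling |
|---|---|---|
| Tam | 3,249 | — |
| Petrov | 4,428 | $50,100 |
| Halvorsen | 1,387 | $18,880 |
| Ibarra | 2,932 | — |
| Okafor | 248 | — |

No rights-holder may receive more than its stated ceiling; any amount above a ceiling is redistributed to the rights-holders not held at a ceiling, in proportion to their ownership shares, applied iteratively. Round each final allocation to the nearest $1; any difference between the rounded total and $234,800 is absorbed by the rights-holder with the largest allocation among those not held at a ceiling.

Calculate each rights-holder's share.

Combined ownership shares = 12,244.
Proportional shares (ignoring caps): Tam 62,305.23; Petrov 84,914.60; Halvorsen 26,598.14; Ibarra 56,226.20; Okafor 4,755.83.
Cap binds for Petrov ($50,100), Halvorsen ($18,880); balance $165,820 reallocated over remaining ownership shares 6,429.
Redistributed shares: Tam 83,799.84 → $83,800; Ibarra 75,623.62 → $75,624; Okafor 6,396.54 → $6,397.
Rounding difference −$1 applied to Tam → $83,799.

Tam: $83,799 · Petrov: $50,100 · Halvorsen: $18,880 · Ibarra: $75,624 · Okafor: $6,397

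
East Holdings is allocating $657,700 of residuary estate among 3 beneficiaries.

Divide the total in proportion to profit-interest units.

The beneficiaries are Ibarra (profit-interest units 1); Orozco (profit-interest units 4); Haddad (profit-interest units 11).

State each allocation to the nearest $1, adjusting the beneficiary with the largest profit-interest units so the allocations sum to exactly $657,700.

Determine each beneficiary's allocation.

Ibarra: $41,106; Orozco: $164,425; Haddad: $452,169

Combined profit-interest units = 1 + 4 + 11 = 16.
Proportional shares: Ibarra 41,106.25; Orozco 164,425.00; Haddad 452,168.75.
Rounded to nearest $1: Ibarra $41,106; Orozco $164,425; Haddad $452,169. Sum = $657,700.
No rounding difference to absorb.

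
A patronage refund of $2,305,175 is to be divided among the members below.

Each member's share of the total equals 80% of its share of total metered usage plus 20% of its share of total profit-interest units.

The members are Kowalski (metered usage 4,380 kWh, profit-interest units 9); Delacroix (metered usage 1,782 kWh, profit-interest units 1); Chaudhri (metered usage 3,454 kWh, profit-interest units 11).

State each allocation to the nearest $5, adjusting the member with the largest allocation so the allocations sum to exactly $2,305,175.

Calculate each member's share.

Totals — metered usage 9,616, profit-interest units 21.
Blended shares (80% metered usage + 20% profit-interest units): Kowalski 0.4501; Delacroix 0.1578; Chaudhri 0.3921.
Proportional shares: Kowalski 1,037,575.32; Delacroix 363,702.95; Chaudhri 903,896.72.
After rounding ($5): Kowalski $1,037,575; Delacroix $363,705; Chaudhri $903,895. Sum = $2,305,175.
Rounded total matches; no reconciliation needed.

Kowalski: $1,037,575 · Delacroix: $363,705 · Chaudhri: $903,895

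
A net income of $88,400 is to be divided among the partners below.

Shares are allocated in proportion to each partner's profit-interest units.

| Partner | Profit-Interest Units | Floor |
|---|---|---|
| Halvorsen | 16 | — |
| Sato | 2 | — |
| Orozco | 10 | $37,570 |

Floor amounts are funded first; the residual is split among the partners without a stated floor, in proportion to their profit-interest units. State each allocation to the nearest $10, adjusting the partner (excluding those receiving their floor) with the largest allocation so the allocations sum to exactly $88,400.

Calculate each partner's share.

Minimums first: Orozco $37,570. Remaining pool $50,830.
Remaining pool split over remaining profit-interest units 18: Halvorsen 45,182.22 → $45,180; Sato 5,647.78 → $5,650.

Halvorsen: $45,180 | Sato: $5,650 | Orozco: $37,570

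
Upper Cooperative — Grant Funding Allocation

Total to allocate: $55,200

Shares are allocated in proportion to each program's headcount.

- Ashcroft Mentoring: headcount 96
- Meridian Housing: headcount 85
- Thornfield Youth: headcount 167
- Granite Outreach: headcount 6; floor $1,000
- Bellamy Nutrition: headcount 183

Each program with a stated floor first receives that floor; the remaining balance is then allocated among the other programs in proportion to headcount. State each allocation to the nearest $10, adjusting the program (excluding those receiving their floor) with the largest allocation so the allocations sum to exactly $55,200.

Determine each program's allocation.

Minimums first: Granite Outreach $1,000. Remaining pool $54,200.
Remaining pool split over remaining headcount 531: Ashcroft Mentoring 9,798.87 → $9,800; Meridian Housing 8,676.08 → $8,680; Thornfield Youth 17,045.95 → $17,050; Bellamy Nutrition 18,679.10 → $18,680.
Rounding difference −$10 applied to Bellamy Nutrition → $18,670.

Ashcroft Mentoring: $9,800 · Meridian Housing: $8,680 · Thornfield Youth: $17,050 · Granite Outreach: $1,000 · Bellamy Nutrition: $18,670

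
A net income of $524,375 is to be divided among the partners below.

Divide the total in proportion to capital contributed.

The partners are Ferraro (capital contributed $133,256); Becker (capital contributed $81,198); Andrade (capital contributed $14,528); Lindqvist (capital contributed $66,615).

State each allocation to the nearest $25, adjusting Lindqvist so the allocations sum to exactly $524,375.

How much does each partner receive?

Ferraro: $236,400 · Becker: $144,050 · Andrade: $25,775 · Lindqvist: $118,150

Combined capital contributed = 295,597.
Proportional shares: Ferraro 133,256/295,597 × $524,375 = 236,389.80; Becker 81,198/295,597 × $524,375 = 144,041.38; Andrade 14,528/295,597 × $524,375 = 25,771.98; Lindqvist 66,615/295,597 × $524,375 = 118,171.84.
At nearest $25: Ferraro $236,400; Becker $144,050; Andrade $25,775; Lindqvist $118,175. Sum = $524,400.
Difference $524,375 − $524,400 = −$25 applied to Lindqvist: Lindqvist becomes $118,150.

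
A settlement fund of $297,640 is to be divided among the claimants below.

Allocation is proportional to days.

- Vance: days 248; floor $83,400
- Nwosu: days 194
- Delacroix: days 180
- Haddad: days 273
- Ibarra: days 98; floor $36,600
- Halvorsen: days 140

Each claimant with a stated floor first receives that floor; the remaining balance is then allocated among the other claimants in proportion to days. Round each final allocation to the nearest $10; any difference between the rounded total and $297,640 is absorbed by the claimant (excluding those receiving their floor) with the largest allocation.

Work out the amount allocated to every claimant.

Vance: $83,400 | Nwosu: $43,790 | Delacroix: $40,630 | Haddad: $61,620 | Ibarra: $36,600 | Halvorsen: $31,600

Guaranteed amounts: Vance $83,400; Ibarra $36,600. Residual $177,640.
Residual split over remaining days 787: Nwosu 43,789.28 → $43,790; Delacroix 40,629.22 → $40,630; Haddad 61,620.99 → $61,620; Halvorsen 31,600.51 → $31,600.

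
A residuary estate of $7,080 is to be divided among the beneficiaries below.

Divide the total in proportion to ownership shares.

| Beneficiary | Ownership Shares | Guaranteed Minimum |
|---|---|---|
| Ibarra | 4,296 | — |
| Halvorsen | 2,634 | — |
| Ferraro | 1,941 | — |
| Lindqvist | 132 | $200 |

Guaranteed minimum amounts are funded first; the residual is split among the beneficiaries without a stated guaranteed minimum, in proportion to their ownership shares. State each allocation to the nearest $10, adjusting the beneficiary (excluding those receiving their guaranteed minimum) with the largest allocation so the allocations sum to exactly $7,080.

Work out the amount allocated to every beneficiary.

Ibarra: $3,330; Halvorsen: $2,040; Ferraro: $1,510; Lindqvist: $200

Guaranteed amounts: Lindqvist $200. Residual $6,880.
Residual split over remaining ownership shares 8,871: Ibarra 3,331.81 → $3,330; Halvorsen 2,042.83 → $2,040; Ferraro 1,505.36 → $1,510.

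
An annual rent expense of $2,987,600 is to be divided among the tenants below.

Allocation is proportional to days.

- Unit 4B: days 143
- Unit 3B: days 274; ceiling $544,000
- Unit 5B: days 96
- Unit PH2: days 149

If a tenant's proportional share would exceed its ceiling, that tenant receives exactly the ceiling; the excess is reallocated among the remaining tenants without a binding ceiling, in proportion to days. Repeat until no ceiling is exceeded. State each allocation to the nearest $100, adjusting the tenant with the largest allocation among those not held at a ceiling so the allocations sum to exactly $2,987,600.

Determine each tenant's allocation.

Unit 4B: $900,600 · Unit 3B: $544,000 · Unit 5B: $604,600 · Unit PH2: $938,400

Total days = 662.
Unconstrained shares: Unit 4B 645,357.70; Unit 3B 1,236,559.52; Unit 5B 433,247.13; Unit PH2 672,435.65.
Cap binds for Unit 3B ($544,000); balance $2,443,600 reallocated over remaining days 388.
Redistributed shares: Unit 4B 900,605.15 → $900,600; Unit 5B 604,602.06 → $604,600; Unit PH2 938,392.78 → $938,400.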